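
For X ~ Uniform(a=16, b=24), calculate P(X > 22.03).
0.246250

We have X ~ Uniform(a=16, b=24).

P(X > 22.03) = 1 - P(X ≤ 22.03)
                = 1 - F(22.03)
                = 1 - 0.753750
                = 0.246250

So there's approximately a 24.6% chance that X exceeds 22.03.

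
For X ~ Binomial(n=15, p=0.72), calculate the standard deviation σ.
1.7390

We have X ~ Binomial(n=15, p=0.72).

For a Binomial distribution with n=15, p=0.72:
σ = √Var(X) = 1.7390

The standard deviation is the square root of the variance.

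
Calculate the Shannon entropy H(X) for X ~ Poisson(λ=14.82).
2.7611 nats

We have X ~ Poisson(λ=14.82).

The Shannon entropy measures the uncertainty or information content of the distribution.

For a Poisson distribution with λ=14.82:
H(X) = 2.7611 nats

(In bits, this would be 3.9834 bits.)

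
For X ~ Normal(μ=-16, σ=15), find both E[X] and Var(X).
E[X] = -16.0000, Var(X) = 225.0000

We have X ~ Normal(μ=-16, σ=15).

For a Normal distribution with μ=-16, σ=15:

Expected value:
E[X] = -16.0000

Variance:
Var(X) = 225.0000

Standard deviation:
σ = √Var(X) = 15.0000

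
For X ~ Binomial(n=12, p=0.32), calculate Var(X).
2.6112

We have X ~ Binomial(n=12, p=0.32).

For a Binomial distribution with n=12, p=0.32:
Var(X) = 2.6112

The variance measures the spread of the distribution around the mean.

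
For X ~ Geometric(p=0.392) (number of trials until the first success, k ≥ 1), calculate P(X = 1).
0.392000

We have X ~ Geometric(p=0.392) (number of trials until the first success, k ≥ 1).

For a Geometric distribution, the PMF gives us the probability of each outcome.

Using the PMF formula:
P(X = 1) = 0.392000

Rounded to 4 decimal places: 0.3920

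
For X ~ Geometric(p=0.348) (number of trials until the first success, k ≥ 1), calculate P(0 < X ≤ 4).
0.819287

We have X ~ Geometric(p=0.348) (number of trials until the first success, k ≥ 1).

To find P(0 < X ≤ 4), we use:
P(0 < X ≤ 4) = P(X ≤ 4) - P(X ≤ 0)
                 = F(4) - F(0)
                 = 0.819287 - 0.000000
                 = 0.819287

So there's approximately a 81.9% chance that X falls in this range.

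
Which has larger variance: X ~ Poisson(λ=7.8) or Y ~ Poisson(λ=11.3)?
Y has larger variance (11.3000 > 7.8000)

Compute the variance for each distribution:

X ~ Poisson(λ=7.8):
Var(X) = 7.8000

Y ~ Poisson(λ=11.3):
Var(Y) = 11.3000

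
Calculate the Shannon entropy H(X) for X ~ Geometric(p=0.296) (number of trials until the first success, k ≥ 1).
2.0522 nats

We have X ~ Geometric(p=0.296) (number of trials until the first success, k ≥ 1).

The Shannon entropy measures the uncertainty or information content of the distribution.

For a Geometric distribution with p=0.296 (number of trials until the first success, k ≥ 1):
H(X) = 2.0522 nats

(In bits, this would be 2.9606 bits.)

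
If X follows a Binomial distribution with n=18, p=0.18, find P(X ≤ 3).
0.588750

We have X ~ Binomial(n=18, p=0.18).

The CDF gives us P(X ≤ k).

Using the CDF:
P(X ≤ 3) = 0.588750

This means there's approximately a 58.9% chance that X is at most 3.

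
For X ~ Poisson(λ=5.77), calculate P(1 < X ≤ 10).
0.945044

We have X ~ Poisson(λ=5.77).

To find P(1 < X ≤ 10), we use:
P(1 < X ≤ 10) = P(X ≤ 10) - P(X ≤ 1)
                 = F(10) - F(1)
                 = 0.966165 - 0.021121
                 = 0.945044

So there's approximately a 94.5% chance that X falls in this range.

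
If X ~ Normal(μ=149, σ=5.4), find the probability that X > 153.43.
0.206003

We have X ~ Normal(μ=149, σ=5.4).

P(X > 153.43) = 1 - P(X ≤ 153.43)
                = 1 - F(153.43)
                = 1 - 0.793997
                = 0.206003

So there's approximately a 20.6% chance that X exceeds 153.43.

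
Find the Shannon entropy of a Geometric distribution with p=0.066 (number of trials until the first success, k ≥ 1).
3.6843 nats

We have X ~ Geometric(p=0.066) (number of trials until the first success, k ≥ 1).

The Shannon entropy measures the uncertainty or information content of the distribution.

For a Geometric distribution with p=0.066 (number of trials until the first success, k ≥ 1):
H(X) = 3.6843 nats

(In bits, this would be 5.3154 bits.)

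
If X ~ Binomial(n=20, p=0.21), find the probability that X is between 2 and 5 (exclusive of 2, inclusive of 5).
0.593317

We have X ~ Binomial(n=20, p=0.21).

To find P(2 < X ≤ 5), we use:
P(2 < X ≤ 5) = P(X ≤ 5) - P(X ≤ 2)
                 = F(5) - F(2)
                 = 0.770302 - 0.176985
                 = 0.593317

So there's approximately a 59.3% chance that X falls in this range.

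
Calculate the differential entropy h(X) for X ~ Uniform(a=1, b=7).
1.7918 nats

We have X ~ Uniform(a=1, b=7).

The differential entropy measures the uncertainty or information content of the distribution.

For a Uniform distribution with a=1, b=7:
h(X) = 1.7918 nats

(In bits, this would be 2.5850 bits.)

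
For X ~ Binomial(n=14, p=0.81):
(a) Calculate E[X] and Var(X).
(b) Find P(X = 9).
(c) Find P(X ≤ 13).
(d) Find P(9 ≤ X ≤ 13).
(a) E[X] = 11.3400, Var(X) = 2.1546
(b) P(X = 9) = 0.074404
(c) P(X ≤ 13) = 0.947665
(d) P(9 ≤ X ≤ 13) = 0.912773

We have X ~ Binomial(n=14, p=0.81).

(a) Moments:
E[X] = 11.3400
Var(X) = 2.1546
σ = √Var(X) = 1.4679

(b) Point probability using PMF:
P(X = 9) = 0.074404

(c) Cumulative probability using CDF:
P(X ≤ 13) = F(13) = 0.947665

(d) Range probability:
P(9 ≤ X ≤ 13) = P(X ≤ 13) - P(X ≤ 8)
                   = F(13) - F(8)
                   = 0.947665 - 0.034892
                   = 0.912773

This means approximately 91.3% of outcomes fall in the interval [9, 13].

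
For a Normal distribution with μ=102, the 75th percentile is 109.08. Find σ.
σ = 10.4968

For X ~ Normal(μ, σ), the p-th percentile satisfies x = μ + z_p × σ,
where z_p = Φ⁻¹(p) is the standard normal quantile.

Step 1: z_{0.75} = Φ⁻¹(0.75) = 0.6745

Step 2: Solve for σ:
109.08 = 102 + 0.6745 × σ
σ = (109.08 - 102) / 0.6745
σ = 7.08 / 0.6745
σ = 10.4968

Verification: μ + z × σ = 102 + 0.6745 × 10.4968 = 109.08 ✓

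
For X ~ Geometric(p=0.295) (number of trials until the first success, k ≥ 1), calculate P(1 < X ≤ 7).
0.618439

We have X ~ Geometric(p=0.295) (number of trials until the first success, k ≥ 1).

To find P(1 < X ≤ 7), we use:
P(1 < X ≤ 7) = P(X ≤ 7) - P(X ≤ 1)
                 = F(7) - F(1)
                 = 0.913439 - 0.295000
                 = 0.618439

So there's approximately a 61.8% chance that X falls in this range.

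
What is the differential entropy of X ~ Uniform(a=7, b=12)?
1.6094 nats

We have X ~ Uniform(a=7, b=12).

The differential entropy measures the uncertainty or information content of the distribution.

For a Uniform distribution with a=7, b=12:
h(X) = 1.6094 nats

(In bits, this would be 2.3219 bits.)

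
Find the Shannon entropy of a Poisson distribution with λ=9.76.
2.5490 nats

We have X ~ Poisson(λ=9.76).

The Shannon entropy measures the uncertainty or information content of the distribution.

For a Poisson distribution with λ=9.76:
H(X) = 2.5490 nats

(In bits, this would be 3.6775 bits.)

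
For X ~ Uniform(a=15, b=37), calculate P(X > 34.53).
0.112273

We have X ~ Uniform(a=15, b=37).

P(X > 34.53) = 1 - P(X ≤ 34.53)
                = 1 - F(34.53)
                = 1 - 0.887727
                = 0.112273

So there's approximately a 11.2% chance that X exceeds 34.53.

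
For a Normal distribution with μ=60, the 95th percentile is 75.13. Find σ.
σ = 9.1984

For X ~ Normal(μ, σ), the p-th percentile satisfies x = μ + z_p × σ,
where z_p = Φ⁻¹(p) is the standard normal quantile.

Step 1: z_{0.95} = Φ⁻¹(0.95) = 1.6449

Step 2: Solve for σ:
75.13 = 60 + 1.6449 × σ
σ = (75.13 - 60) / 1.6449
σ = 15.13 / 1.6449
σ = 9.1984

Verification: μ + z × σ = 60 + 1.6449 × 9.1984 = 75.13 ✓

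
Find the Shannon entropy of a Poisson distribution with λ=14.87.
2.7628 nats

We have X ~ Poisson(λ=14.87).

The Shannon entropy measures the uncertainty or information content of the distribution.

For a Poisson distribution with λ=14.87:
H(X) = 2.7628 nats

(In bits, this would be 3.9859 bits.)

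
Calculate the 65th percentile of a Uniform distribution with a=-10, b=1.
-2.8500

We have X ~ Uniform(a=-10, b=1).

We want to find x such that P(X ≤ x) = 0.65.

This is the 65th percentile, which means 65% of values fall below this point.

Using the inverse CDF (quantile function):
x = F⁻¹(0.65) = -2.8500

Verification: P(X ≤ -2.8500) = 0.65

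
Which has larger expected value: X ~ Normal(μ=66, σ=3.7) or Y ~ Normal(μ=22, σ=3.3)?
X has larger mean (66.0000 > 22.0000)

Compute the expected value for each distribution:

X ~ Normal(μ=66, σ=3.7):
E[X] = 66.0000

Y ~ Normal(μ=22, σ=3.3):
E[Y] = 22.0000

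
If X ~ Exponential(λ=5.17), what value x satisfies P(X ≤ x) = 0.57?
0.1632

We have X ~ Exponential(λ=5.17).

We want to find x such that P(X ≤ x) = 0.57.

This is the 57th percentile, which means 57% of values fall below this point.

Using the inverse CDF (quantile function):
x = F⁻¹(0.57) = 0.1632

Verification: P(X ≤ 0.1632) = 0.57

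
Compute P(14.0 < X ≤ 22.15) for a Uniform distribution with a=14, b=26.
0.679167

We have X ~ Uniform(a=14, b=26).

To find P(14.0 < X ≤ 22.15), we use:
P(14.0 < X ≤ 22.15) = P(X ≤ 22.15) - P(X ≤ 14.0)
                 = F(22.15) - F(14.0)
                 = 0.679167 - 0.000000
                 = 0.679167

So there's approximately a 67.9% chance that X falls in this range.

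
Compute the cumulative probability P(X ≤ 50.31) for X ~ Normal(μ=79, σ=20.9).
0.084919

We have X ~ Normal(μ=79, σ=20.9).

The CDF gives us P(X ≤ k).

Using the CDF:
P(X ≤ 50.31) = 0.084919

This means there's approximately a 8.5% chance that X is at most 50.31.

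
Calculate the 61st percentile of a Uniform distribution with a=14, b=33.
25.5900

We have X ~ Uniform(a=14, b=33).

We want to find x such that P(X ≤ x) = 0.61.

This is the 61st percentile, which means 61% of values fall below this point.

Using the inverse CDF (quantile function):
x = F⁻¹(0.61) = 25.5900

Verification: P(X ≤ 25.5900) = 0.61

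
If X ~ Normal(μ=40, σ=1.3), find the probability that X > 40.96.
0.230117

We have X ~ Normal(μ=40, σ=1.3).

P(X > 40.96) = 1 - P(X ≤ 40.96)
                = 1 - F(40.96)
                = 1 - 0.769883
                = 0.230117

So there's approximately a 23.0% chance that X exceeds 40.96.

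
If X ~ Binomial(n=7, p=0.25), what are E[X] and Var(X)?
E[X] = 1.7500, Var(X) = 1.3125

We have X ~ Binomial(n=7, p=0.25).

For a Binomial distribution with n=7, p=0.25:

Expected value:
E[X] = 1.7500

Variance:
Var(X) = 1.3125

Standard deviation:
σ = √Var(X) = 1.1456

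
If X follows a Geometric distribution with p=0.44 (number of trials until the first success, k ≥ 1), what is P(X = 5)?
0.043272

We have X ~ Geometric(p=0.44) (number of trials until the first success, k ≥ 1).

For a Geometric distribution, the PMF gives us the probability of each outcome.

Using the PMF formula:
P(X = 5) = 0.043272

Rounded to 4 decimal places: 0.0433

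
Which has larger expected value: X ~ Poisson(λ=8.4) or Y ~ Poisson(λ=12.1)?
Y has larger mean (12.1000 > 8.4000)

Compute the expected value for each distribution:

X ~ Poisson(λ=8.4):
E[X] = 8.4000

Y ~ Poisson(λ=12.1):
E[Y] = 12.1000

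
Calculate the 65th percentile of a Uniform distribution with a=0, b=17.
11.0500

We have X ~ Uniform(a=0, b=17).

We want to find x such that P(X ≤ x) = 0.65.

This is the 65th percentile, which means 65% of values fall below this point.

Using the inverse CDF (quantile function):
x = F⁻¹(0.65) = 11.0500

Verification: P(X ≤ 11.0500) = 0.65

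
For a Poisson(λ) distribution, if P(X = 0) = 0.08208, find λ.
λ = 2.5001

For a Poisson(λ) distribution, the PMF at 0 is:
P(X = 0) = λ^0 e^(-λ) / 0! = e^(-λ)

Given P(X = 0) = 0.08208:
e^(-λ) = 0.08208
-λ = ln(0.08208)
λ = -ln(0.08208) = 2.5001

Verification: e^(-2.5001) = 0.08208 ✓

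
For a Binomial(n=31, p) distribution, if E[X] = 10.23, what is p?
p = 0.33

For a Binomial(n, p) distribution:
E[X] = n × p

Given n = 31 and E[X] = 10.23:
10.23 = 31 × p
p = 10.23 / 31 = 0.33

Verification: Binomial(31, 0.33) has E[X] = 10.23 ✓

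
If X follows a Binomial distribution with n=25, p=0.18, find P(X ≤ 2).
0.146688

We have X ~ Binomial(n=25, p=0.18).

The CDF gives us P(X ≤ k).

Using the CDF:
P(X ≤ 2) = 0.146688

This means there's approximately a 14.7% chance that X is at most 2.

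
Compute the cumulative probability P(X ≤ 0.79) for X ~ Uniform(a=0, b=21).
0.037619

We have X ~ Uniform(a=0, b=21).

The CDF gives us P(X ≤ k).

Using the CDF:
P(X ≤ 0.79) = 0.037619

This means there's approximately a 3.8% chance that X is at most 0.79.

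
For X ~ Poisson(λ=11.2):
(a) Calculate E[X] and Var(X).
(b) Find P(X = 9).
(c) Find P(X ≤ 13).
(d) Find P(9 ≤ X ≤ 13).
(a) E[X] = 11.2000, Var(X) = 11.2000
(b) P(X = 9) = 0.104496
(c) P(X ≤ 13) = 0.762445
(d) P(9 ≤ X ≤ 13) = 0.547735

We have X ~ Poisson(λ=11.2).

(a) Moments:
E[X] = 11.2000
Var(X) = 11.2000
σ = √Var(X) = 3.3466

(b) Point probability using PMF:
P(X = 9) = 0.104496

(c) Cumulative probability using CDF:
P(X ≤ 13) = F(13) = 0.762445

(d) Range probability:
P(9 ≤ X ≤ 13) = P(X ≤ 13) - P(X ≤ 8)
                   = F(13) - F(8)
                   = 0.762445 - 0.214709
                   = 0.547735

This means approximately 54.8% of outcomes fall in the interval [9, 13].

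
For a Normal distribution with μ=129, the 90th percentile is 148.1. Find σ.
σ = 14.9038

For X ~ Normal(μ, σ), the p-th percentile satisfies x = μ + z_p × σ,
where z_p = Φ⁻¹(p) is the standard normal quantile.

Step 1: z_{0.9} = Φ⁻¹(0.9) = 1.2816

Step 2: Solve for σ:
148.1 = 129 + 1.2816 × σ
σ = (148.1 - 129) / 1.2816
σ = 19.10 / 1.2816
σ = 14.9038

Verification: μ + z × σ = 129 + 1.2816 × 14.9038 = 148.10 ✓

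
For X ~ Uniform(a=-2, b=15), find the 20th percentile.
1.4000

We have X ~ Uniform(a=-2, b=15).

We want to find x such that P(X ≤ x) = 0.2.

This is the 20th percentile, which means 20% of values fall below this point.

Using the inverse CDF (quantile function):
x = F⁻¹(0.2) = 1.4000

Verification: P(X ≤ 1.4000) = 0.2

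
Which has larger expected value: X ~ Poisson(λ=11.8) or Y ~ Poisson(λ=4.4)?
X has larger mean (11.8000 > 4.4000)

Compute the expected value for each distribution:

X ~ Poisson(λ=11.8):
E[X] = 11.8000

Y ~ Poisson(λ=4.4):
E[Y] = 4.4000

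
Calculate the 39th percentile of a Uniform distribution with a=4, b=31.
14.5300

We have X ~ Uniform(a=4, b=31).

We want to find x such that P(X ≤ x) = 0.39.

This is the 39th percentile, which means 39% of values fall below this point.

Using the inverse CDF (quantile function):
x = F⁻¹(0.39) = 14.5300

Verification: P(X ≤ 14.5300) = 0.39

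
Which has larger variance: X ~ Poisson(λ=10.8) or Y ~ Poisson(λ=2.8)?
X has larger variance (10.8000 > 2.8000)

Compute the variance for each distribution:

X ~ Poisson(λ=10.8):
Var(X) = 10.8000

Y ~ Poisson(λ=2.8):
Var(Y) = 2.8000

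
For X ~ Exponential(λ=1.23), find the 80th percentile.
1.3085

We have X ~ Exponential(λ=1.23).

We want to find x such that P(X ≤ x) = 0.8.

This is the 80th percentile, which means 80% of values fall below this point.

Using the inverse CDF (quantile function):
x = F⁻¹(0.8) = 1.3085

Verification: P(X ≤ 1.3085) = 0.8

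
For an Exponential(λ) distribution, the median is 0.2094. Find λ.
λ = 3.3102

For X ~ Exponential(λ), the CDF is F(x) = 1 - e^(-λx).
The median m satisfies F(m) = 0.5:
1 - e^(-λm) = 0.5
e^(-λm) = 0.5
λm = ln(2)
m = ln(2) / λ

Given m = 0.2094:
λ = ln(2) / 0.2094 = 0.693147 / 0.2094 = 3.3102

Verification: ln(2) / 3.3102 = 0.2094 ✓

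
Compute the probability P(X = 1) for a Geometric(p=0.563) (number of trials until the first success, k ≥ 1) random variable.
0.563000

We have X ~ Geometric(p=0.563) (number of trials until the first success, k ≥ 1).

For a Geometric distribution, the PMF gives us the probability of each outcome.

Using the PMF formula:
P(X = 1) = 0.563000

Rounded to 4 decimal places: 0.5630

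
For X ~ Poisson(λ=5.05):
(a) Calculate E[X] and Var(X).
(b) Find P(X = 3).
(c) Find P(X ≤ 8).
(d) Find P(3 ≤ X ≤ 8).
(a) E[X] = 5.0500, Var(X) = 5.0500
(b) P(X = 3) = 0.137574
(c) P(X ≤ 8) = 0.928593
(d) P(3 ≤ X ≤ 8) = 0.808090

We have X ~ Poisson(λ=5.05).

(a) Moments:
E[X] = 5.0500
Var(X) = 5.0500
σ = √Var(X) = 2.2472

(b) Point probability using PMF:
P(X = 3) = 0.137574

(c) Cumulative probability using CDF:
P(X ≤ 8) = F(8) = 0.928593

(d) Range probability:
P(3 ≤ X ≤ 8) = P(X ≤ 8) - P(X ≤ 2)
                   = F(8) - F(2)
                   = 0.928593 - 0.120503
                   = 0.808090

This means approximately 80.8% of outcomes fall in the interval [3, 8].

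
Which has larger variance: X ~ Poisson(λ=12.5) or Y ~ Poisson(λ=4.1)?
X has larger variance (12.5000 > 4.1000)

Compute the variance for each distribution:

X ~ Poisson(λ=12.5):
Var(X) = 12.5000

Y ~ Poisson(λ=4.1):
Var(Y) = 4.1000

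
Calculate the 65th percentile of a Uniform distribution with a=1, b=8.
5.5500

We have X ~ Uniform(a=1, b=8).

We want to find x such that P(X ≤ x) = 0.65.

This is the 65th percentile, which means 65% of values fall below this point.

Using the inverse CDF (quantile function):
x = F⁻¹(0.65) = 5.5500

Verification: P(X ≤ 5.5500) = 0.65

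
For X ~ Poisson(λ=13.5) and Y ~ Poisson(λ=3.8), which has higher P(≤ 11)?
Y has higher probability (P(Y ≤ 11) = 0.9994 > P(X ≤ 11) = 0.3045)

Compute P(≤ 11) for each distribution:

X ~ Poisson(λ=13.5):
P(X ≤ 11) = 0.3045

Y ~ Poisson(λ=3.8):
P(Y ≤ 11) = 0.9994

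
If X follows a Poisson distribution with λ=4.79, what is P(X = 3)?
0.152260

We have X ~ Poisson(λ=4.79).

For a Poisson distribution, the PMF gives us the probability of each outcome.

Using the PMF formula:
P(X = 3) = 0.152260

Rounded to 4 decimal places: 0.1523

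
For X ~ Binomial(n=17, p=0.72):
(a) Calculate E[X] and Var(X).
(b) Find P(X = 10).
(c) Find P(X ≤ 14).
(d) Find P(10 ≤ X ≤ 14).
(a) E[X] = 12.2400, Var(X) = 3.4272
(b) P(X = 10) = 0.098244
(c) P(X ≤ 14) = 0.894177
(d) P(10 ≤ X ≤ 14) = 0.820315

We have X ~ Binomial(n=17, p=0.72).

(a) Moments:
E[X] = 12.2400
Var(X) = 3.4272
σ = √Var(X) = 1.8513

(b) Point probability using PMF:
P(X = 10) = 0.098244

(c) Cumulative probability using CDF:
P(X ≤ 14) = F(14) = 0.894177

(d) Range probability:
P(10 ≤ X ≤ 14) = P(X ≤ 14) - P(X ≤ 9)
                   = F(14) - F(9)
                   = 0.894177 - 0.073862
                   = 0.820315

This means approximately 82.0% of outcomes fall in the interval [10, 14].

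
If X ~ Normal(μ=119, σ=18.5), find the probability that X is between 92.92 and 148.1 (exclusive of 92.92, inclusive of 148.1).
0.862828

We have X ~ Normal(μ=119, σ=18.5).

To find P(92.92 < X ≤ 148.1), we use:
P(92.92 < X ≤ 148.1) = P(X ≤ 148.1) - P(X ≤ 92.92)
                 = F(148.1) - F(92.92)
                 = 0.942137 - 0.079310
                 = 0.862828

So there's approximately a 86.3% chance that X falls in this range.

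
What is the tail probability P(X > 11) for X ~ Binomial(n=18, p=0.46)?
0.063824

We have X ~ Binomial(n=18, p=0.46).

P(X > 11) = 1 - P(X ≤ 11)
                = 1 - F(11)
                = 1 - 0.936176
                = 0.063824

So there's approximately a 6.4% chance that X exceeds 11.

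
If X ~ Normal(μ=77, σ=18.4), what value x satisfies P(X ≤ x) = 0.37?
70.8939

We have X ~ Normal(μ=77, σ=18.4).

We want to find x such that P(X ≤ x) = 0.37.

This is the 37th percentile, which means 37% of values fall below this point.

Using the inverse CDF (quantile function):
x = F⁻¹(0.37) = 70.8939

Verification: P(X ≤ 70.8939) = 0.37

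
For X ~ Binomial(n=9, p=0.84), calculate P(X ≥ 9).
0.208216

We have X ~ Binomial(n=9, p=0.84).

For discrete distributions, P(X ≥ 9) = 1 - P(X ≤ 8).

P(X ≤ 8) = 0.791784
P(X ≥ 9) = 1 - 0.791784 = 0.208216

So there's approximately a 20.8% chance that X is at least 9.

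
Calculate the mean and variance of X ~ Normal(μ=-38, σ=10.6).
E[X] = -38.0000, Var(X) = 112.3600

We have X ~ Normal(μ=-38, σ=10.6).

For a Normal distribution with μ=-38, σ=10.6:

Expected value:
E[X] = -38.0000

Variance:
Var(X) = 112.3600

Standard deviation:
σ = √Var(X) = 10.6000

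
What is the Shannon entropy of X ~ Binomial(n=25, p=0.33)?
2.2717 nats

We have X ~ Binomial(n=25, p=0.33).

The Shannon entropy measures the uncertainty or information content of the distribution.

For a Binomial distribution with n=25, p=0.33:
H(X) = 2.2717 nats

(In bits, this would be 3.2774 bits.)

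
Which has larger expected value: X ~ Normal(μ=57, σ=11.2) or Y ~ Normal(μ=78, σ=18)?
Y has larger mean (78.0000 > 57.0000)

Compute the expected value for each distribution:

X ~ Normal(μ=57, σ=11.2):
E[X] = 57.0000

Y ~ Normal(μ=78, σ=18):
E[Y] = 78.0000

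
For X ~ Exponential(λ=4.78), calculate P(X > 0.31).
0.227228

We have X ~ Exponential(λ=4.78).

P(X > 0.31) = 1 - P(X ≤ 0.31)
                = 1 - F(0.31)
                = 1 - 0.772772
                = 0.227228

So there's approximately a 22.7% chance that X exceeds 0.31.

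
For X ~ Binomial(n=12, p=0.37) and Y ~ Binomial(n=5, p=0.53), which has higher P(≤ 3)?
Y has higher probability (P(Y ≤ 3) = 0.7728 > P(X ≤ 3) = 0.2947)

Compute P(≤ 3) for each distribution:

X ~ Binomial(n=12, p=0.37):
P(X ≤ 3) = 0.2947

Y ~ Binomial(n=5, p=0.53):
P(Y ≤ 3) = 0.7728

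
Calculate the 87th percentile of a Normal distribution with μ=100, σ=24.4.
127.4839

We have X ~ Normal(μ=100, σ=24.4).

We want to find x such that P(X ≤ x) = 0.87.

This is the 87th percentile, which means 87% of values fall below this point.

Using the inverse CDF (quantile function):
x = F⁻¹(0.87) = 127.4839

Verification: P(X ≤ 127.4839) = 0.87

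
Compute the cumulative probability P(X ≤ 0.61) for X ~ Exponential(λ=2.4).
0.768691

We have X ~ Exponential(λ=2.4).

The CDF gives us P(X ≤ k).

Using the CDF:
P(X ≤ 0.61) = 0.768691

This means there's approximately a 76.9% chance that X is at most 0.61.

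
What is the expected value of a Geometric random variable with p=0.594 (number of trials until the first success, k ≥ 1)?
1.6835

We have X ~ Geometric(p=0.594) (number of trials until the first success, k ≥ 1).

For a Geometric distribution with p=0.594 (number of trials until the first success, k ≥ 1):
E[X] = 1.6835

This is the expected (average) value of X.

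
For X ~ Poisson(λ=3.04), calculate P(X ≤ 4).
0.808498

We have X ~ Poisson(λ=3.04).

The CDF gives us P(X ≤ k).

Using the CDF:
P(X ≤ 4) = 0.808498

This means there's approximately a 80.8% chance that X is at most 4.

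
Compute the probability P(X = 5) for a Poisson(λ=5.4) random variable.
0.172821

We have X ~ Poisson(λ=5.4).

For a Poisson distribution, the PMF gives us the probability of each outcome.

Using the PMF formula:
P(X = 5) = 0.172821

Rounded to 4 decimal places: 0.1728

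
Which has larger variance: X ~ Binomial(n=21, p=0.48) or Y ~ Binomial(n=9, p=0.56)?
X has larger variance (5.2416 > 2.2176)

Compute the variance for each distribution:

X ~ Binomial(n=21, p=0.48):
Var(X) = 5.2416

Y ~ Binomial(n=9, p=0.56):
Var(Y) = 2.2176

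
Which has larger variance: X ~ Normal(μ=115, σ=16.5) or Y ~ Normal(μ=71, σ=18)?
Y has larger variance (324.0000 > 272.2500)

Compute the variance for each distribution:

X ~ Normal(μ=115, σ=16.5):
Var(X) = 272.2500

Y ~ Normal(μ=71, σ=18):
Var(Y) = 324.0000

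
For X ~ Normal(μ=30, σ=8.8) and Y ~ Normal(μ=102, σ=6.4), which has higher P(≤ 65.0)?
X has higher probability (P(X ≤ 65.0) = 1.0000 > P(Y ≤ 65.0) = 0.0000)

Compute P(≤ 65.0) for each distribution:

X ~ Normal(μ=30, σ=8.8):
P(X ≤ 65.0) = 1.0000

Y ~ Normal(μ=102, σ=6.4):
P(Y ≤ 65.0) = 0.0000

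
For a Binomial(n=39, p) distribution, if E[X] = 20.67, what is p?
p = 0.53

For a Binomial(n, p) distribution:
E[X] = n × p

Given n = 39 and E[X] = 20.67:
20.67 = 39 × p
p = 20.67 / 39 = 0.53

Verification: Binomial(39, 0.53) has E[X] = 20.67 ✓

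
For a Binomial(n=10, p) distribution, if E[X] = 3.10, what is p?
p = 0.31

For a Binomial(n, p) distribution:
E[X] = n × p

Given n = 10 and E[X] = 3.10:
3.10 = 10 × p
p = 3.10 / 10 = 0.31

Verification: Binomial(10, 0.31) has E[X] = 3.10 ✓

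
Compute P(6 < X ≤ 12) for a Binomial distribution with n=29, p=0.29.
0.728177

We have X ~ Binomial(n=29, p=0.29).

To find P(6 < X ≤ 12), we use:
P(6 < X ≤ 12) = P(X ≤ 12) - P(X ≤ 6)
                 = F(12) - F(6)
                 = 0.949058 - 0.220882
                 = 0.728177

So there's approximately a 72.8% chance that X falls in this range.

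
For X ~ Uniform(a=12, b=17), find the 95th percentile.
16.7500

We have X ~ Uniform(a=12, b=17).

We want to find x such that P(X ≤ x) = 0.95.

This is the 95th percentile, which means 95% of values fall below this point.

Using the inverse CDF (quantile function):
x = F⁻¹(0.95) = 16.7500

Verification: P(X ≤ 16.7500) = 0.95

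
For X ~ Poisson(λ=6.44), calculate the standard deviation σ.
2.5377

We have X ~ Poisson(λ=6.44).

For a Poisson distribution with λ=6.44:
σ = √Var(X) = 2.5377

The standard deviation is the square root of the variance.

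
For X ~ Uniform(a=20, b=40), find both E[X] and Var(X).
E[X] = 30.0000, Var(X) = 33.3333

We have X ~ Uniform(a=20, b=40).

For a Uniform distribution with a=20, b=40:

Expected value:
E[X] = 30.0000

Variance:
Var(X) = 33.3333

Standard deviation:
σ = √Var(X) = 5.7735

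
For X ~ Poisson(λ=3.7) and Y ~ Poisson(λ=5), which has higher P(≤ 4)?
X has higher probability (P(X ≤ 4) = 0.6872 > P(Y ≤ 4) = 0.4405)

Compute P(≤ 4) for each distribution:

X ~ Poisson(λ=3.7):
P(X ≤ 4) = 0.6872

Y ~ Poisson(λ=5):
P(Y ≤ 4) = 0.4405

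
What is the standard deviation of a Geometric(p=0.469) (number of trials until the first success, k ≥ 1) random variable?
1.5537

We have X ~ Geometric(p=0.469) (number of trials until the first success, k ≥ 1).

For a Geometric distribution with p=0.469 (number of trials until the first success, k ≥ 1):
σ = √Var(X) = 1.5537

The standard deviation is the square root of the variance.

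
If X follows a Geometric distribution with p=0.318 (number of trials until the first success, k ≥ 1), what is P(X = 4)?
0.100874

We have X ~ Geometric(p=0.318) (number of trials until the first success, k ≥ 1).

For a Geometric distribution, the PMF gives us the probability of each outcome.

Using the PMF formula:
P(X = 4) = 0.100874

Rounded to 4 decimal places: 0.1009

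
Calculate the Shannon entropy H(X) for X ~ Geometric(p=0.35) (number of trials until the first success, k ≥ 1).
1.8498 nats

We have X ~ Geometric(p=0.35) (number of trials until the first success, k ≥ 1).

The Shannon entropy measures the uncertainty or information content of the distribution.

For a Geometric distribution with p=0.35 (number of trials until the first success, k ≥ 1):
H(X) = 1.8498 nats

(In bits, this would be 2.6688 bits.)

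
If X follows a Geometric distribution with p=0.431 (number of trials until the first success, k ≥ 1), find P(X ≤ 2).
0.676239

We have X ~ Geometric(p=0.431) (number of trials until the first success, k ≥ 1).

The CDF gives us P(X ≤ k).

Using the CDF:
P(X ≤ 2) = 0.676239

This means there's approximately a 67.6% chance that X is at most 2.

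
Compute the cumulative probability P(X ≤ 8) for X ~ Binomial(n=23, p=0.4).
0.388356

We have X ~ Binomial(n=23, p=0.4).

The CDF gives us P(X ≤ k).

Using the CDF:
P(X ≤ 8) = 0.388356

This means there's approximately a 38.8% chance that X is at most 8.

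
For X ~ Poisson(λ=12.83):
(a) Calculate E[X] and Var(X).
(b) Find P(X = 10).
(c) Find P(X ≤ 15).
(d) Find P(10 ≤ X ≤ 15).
(a) E[X] = 12.8300, Var(X) = 12.8300
(b) P(X = 10) = 0.089229
(c) P(X ≤ 15) = 0.778446
(d) P(10 ≤ X ≤ 15) = 0.601109

We have X ~ Poisson(λ=12.83).

(a) Moments:
E[X] = 12.8300
Var(X) = 12.8300
σ = √Var(X) = 3.5819

(b) Point probability using PMF:
P(X = 10) = 0.089229

(c) Cumulative probability using CDF:
P(X ≤ 15) = F(15) = 0.778446

(d) Range probability:
P(10 ≤ X ≤ 15) = P(X ≤ 15) - P(X ≤ 9)
                   = F(15) - F(9)
                   = 0.778446 - 0.177337
                   = 0.601109

This means approximately 60.1% of outcomes fall in the interval [10, 15].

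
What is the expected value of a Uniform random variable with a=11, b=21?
16.0000

We have X ~ Uniform(a=11, b=21).

For a Uniform distribution with a=11, b=21:
E[X] = 16.0000

This is the expected (average) value of X.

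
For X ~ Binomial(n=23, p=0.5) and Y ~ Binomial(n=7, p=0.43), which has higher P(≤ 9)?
Y has higher probability (P(Y ≤ 9) = 1.0000 > P(X ≤ 9) = 0.2024)

Compute P(≤ 9) for each distribution:

X ~ Binomial(n=23, p=0.5):
P(X ≤ 9) = 0.2024

Y ~ Binomial(n=7, p=0.43):
P(Y ≤ 9) = 1.0000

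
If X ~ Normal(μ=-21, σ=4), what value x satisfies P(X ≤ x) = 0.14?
-25.3213

We have X ~ Normal(μ=-21, σ=4).

We want to find x such that P(X ≤ x) = 0.14.

This is the 14th percentile, which means 14% of values fall below this point.

Using the inverse CDF (quantile function):
x = F⁻¹(0.14) = -25.3213

Verification: P(X ≤ -25.3213) = 0.14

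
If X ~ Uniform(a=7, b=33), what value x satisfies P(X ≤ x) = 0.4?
17.4000

We have X ~ Uniform(a=7, b=33).

We want to find x such that P(X ≤ x) = 0.4.

This is the 40th percentile, which means 40% of values fall below this point.

Using the inverse CDF (quantile function):
x = F⁻¹(0.4) = 17.4000

Verification: P(X ≤ 17.4000) = 0.4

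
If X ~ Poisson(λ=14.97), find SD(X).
3.8691

We have X ~ Poisson(λ=14.97).

For a Poisson distribution with λ=14.97:
σ = √Var(X) = 3.8691

The standard deviation is the square root of the variance.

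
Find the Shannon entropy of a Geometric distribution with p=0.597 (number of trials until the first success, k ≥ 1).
1.1293 nats

We have X ~ Geometric(p=0.597) (number of trials until the first success, k ≥ 1).

The Shannon entropy measures the uncertainty or information content of the distribution.

For a Geometric distribution with p=0.597 (number of trials until the first success, k ≥ 1):
H(X) = 1.1293 nats

(In bits, this would be 1.6293 bits.)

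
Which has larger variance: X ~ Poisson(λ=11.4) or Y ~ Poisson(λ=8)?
X has larger variance (11.4000 > 8.0000)

Compute the variance for each distribution:

X ~ Poisson(λ=11.4):
Var(X) = 11.4000

Y ~ Poisson(λ=8):
Var(Y) = 8.0000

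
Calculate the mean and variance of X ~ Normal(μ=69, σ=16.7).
E[X] = 69.0000, Var(X) = 278.8900

We have X ~ Normal(μ=69, σ=16.7).

For a Normal distribution with μ=69, σ=16.7:

Expected value:
E[X] = 69.0000

Variance:
Var(X) = 278.8900

Standard deviation:
σ = √Var(X) = 16.7000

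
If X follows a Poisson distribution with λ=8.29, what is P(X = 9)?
0.127916

We have X ~ Poisson(λ=8.29).

For a Poisson distribution, the PMF gives us the probability of each outcome.

Using the PMF formula:
P(X = 9) = 0.127916

Rounded to 4 decimal places: 0.1279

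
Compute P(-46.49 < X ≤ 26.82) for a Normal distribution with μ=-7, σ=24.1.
0.869090

We have X ~ Normal(μ=-7, σ=24.1).

To find P(-46.49 < X ≤ 26.82), we use:
P(-46.49 < X ≤ 26.82) = P(X ≤ 26.82) - P(X ≤ -46.49)
                 = F(26.82) - F(-46.49)
                 = 0.919739 - 0.050649
                 = 0.869090

So there's approximately a 86.9% chance that X falls in this range.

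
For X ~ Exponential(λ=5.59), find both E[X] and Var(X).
E[X] = 0.1789, Var(X) = 0.0320

We have X ~ Exponential(λ=5.59).

For an Exponential distribution with λ=5.59:

Expected value:
E[X] = 0.1789

Variance:
Var(X) = 0.0320

Standard deviation:
σ = √Var(X) = 0.1789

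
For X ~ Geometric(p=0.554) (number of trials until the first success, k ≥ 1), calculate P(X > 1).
0.446000

We have X ~ Geometric(p=0.554) (number of trials until the first success, k ≥ 1).

P(X > 1) = 1 - P(X ≤ 1)
                = 1 - F(1)
                = 1 - 0.554000
                = 0.446000

So there's approximately a 44.6% chance that X exceeds 1.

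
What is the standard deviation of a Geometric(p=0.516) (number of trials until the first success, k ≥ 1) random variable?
1.3483

We have X ~ Geometric(p=0.516) (number of trials until the first success, k ≥ 1).

For a Geometric distribution with p=0.516 (number of trials until the first success, k ≥ 1):
σ = √Var(X) = 1.3483

The standard deviation is the square root of the variance.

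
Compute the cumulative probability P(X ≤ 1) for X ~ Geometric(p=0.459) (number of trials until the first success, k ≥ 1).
0.459000

We have X ~ Geometric(p=0.459) (number of trials until the first success, k ≥ 1).

The CDF gives us P(X ≤ k).

Using the CDF:
P(X ≤ 1) = 0.459000

This means there's approximately a 45.9% chance that X is at most 1.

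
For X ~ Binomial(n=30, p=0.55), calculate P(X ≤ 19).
0.864955

We have X ~ Binomial(n=30, p=0.55).

The CDF gives us P(X ≤ k).

Using the CDF:
P(X ≤ 19) = 0.864955

This means there's approximately a 86.5% chance that X is at most 19.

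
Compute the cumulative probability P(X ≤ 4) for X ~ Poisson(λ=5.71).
0.325745

We have X ~ Poisson(λ=5.71).

The CDF gives us P(X ≤ k).

Using the CDF:
P(X ≤ 4) = 0.325745

This means there's approximately a 32.6% chance that X is at most 4.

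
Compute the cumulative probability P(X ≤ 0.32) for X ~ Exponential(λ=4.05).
0.726376

We have X ~ Exponential(λ=4.05).

The CDF gives us P(X ≤ k).

Using the CDF:
P(X ≤ 0.32) = 0.726376

This means there's approximately a 72.6% chance that X is at most 0.32.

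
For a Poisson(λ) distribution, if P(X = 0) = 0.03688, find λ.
λ = 3.3001

For a Poisson(λ) distribution, the PMF at 0 is:
P(X = 0) = λ^0 e^(-λ) / 0! = e^(-λ)

Given P(X = 0) = 0.03688:
e^(-λ) = 0.03688
-λ = ln(0.03688)
λ = -ln(0.03688) = 3.3001

Verification: e^(-3.3001) = 0.03688 ✓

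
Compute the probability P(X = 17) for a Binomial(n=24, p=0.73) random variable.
0.171886

We have X ~ Binomial(n=24, p=0.73).

For a Binomial distribution, the PMF gives us the probability of each outcome.

Using the PMF formula:
P(X = 17) = 0.171886

Rounded to 4 decimal places: 0.1719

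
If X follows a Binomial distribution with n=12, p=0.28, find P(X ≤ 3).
0.554830

We have X ~ Binomial(n=12, p=0.28).

The CDF gives us P(X ≤ k).

Using the CDF:
P(X ≤ 3) = 0.554830

This means there's approximately a 55.5% chance that X is at most 3.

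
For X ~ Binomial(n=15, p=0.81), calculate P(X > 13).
0.191545

We have X ~ Binomial(n=15, p=0.81).

P(X > 13) = 1 - P(X ≤ 13)
                = 1 - F(13)
                = 1 - 0.808455
                = 0.191545

So there's approximately a 19.2% chance that X exceeds 13.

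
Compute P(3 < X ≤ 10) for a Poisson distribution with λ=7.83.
0.784881

We have X ~ Poisson(λ=7.83).

To find P(3 < X ≤ 10), we use:
P(3 < X ≤ 10) = P(X ≤ 10) - P(X ≤ 3)
                 = F(10) - F(3)
                 = 0.832394 - 0.047513
                 = 0.784881

So there's approximately a 78.5% chance that X falls in this range.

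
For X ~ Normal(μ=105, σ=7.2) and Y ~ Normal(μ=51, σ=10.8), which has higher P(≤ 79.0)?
Y has higher probability (P(Y ≤ 79.0) = 0.9952 > P(X ≤ 79.0) = 0.0002)

Compute P(≤ 79.0) for each distribution:

X ~ Normal(μ=105, σ=7.2):
P(X ≤ 79.0) = 0.0002

Y ~ Normal(μ=51, σ=10.8):
P(Y ≤ 79.0) = 0.9952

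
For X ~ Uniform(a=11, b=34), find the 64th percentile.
25.7200

We have X ~ Uniform(a=11, b=34).

We want to find x such that P(X ≤ x) = 0.64.

This is the 64th percentile, which means 64% of values fall below this point.

Using the inverse CDF (quantile function):
x = F⁻¹(0.64) = 25.7200

Verification: P(X ≤ 25.7200) = 0.64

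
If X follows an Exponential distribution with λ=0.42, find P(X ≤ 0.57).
0.212900

We have X ~ Exponential(λ=0.42).

The CDF gives us P(X ≤ k).

Using the CDF:
P(X ≤ 0.57) = 0.212900

This means there's approximately a 21.3% chance that X is at most 0.57.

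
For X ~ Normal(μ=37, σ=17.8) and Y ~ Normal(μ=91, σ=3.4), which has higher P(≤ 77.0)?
X has higher probability (P(X ≤ 77.0) = 0.9877 > P(Y ≤ 77.0) = 0.0000)

Compute P(≤ 77.0) for each distribution:

X ~ Normal(μ=37, σ=17.8):
P(X ≤ 77.0) = 0.9877

Y ~ Normal(μ=91, σ=3.4):
P(Y ≤ 77.0) = 0.0000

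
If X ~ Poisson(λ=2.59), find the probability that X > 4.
0.121166

We have X ~ Poisson(λ=2.59).

P(X > 4) = 1 - P(X ≤ 4)
                = 1 - F(4)
                = 1 - 0.878834
                = 0.121166

So there's approximately a 12.1% chance that X exceeds 4.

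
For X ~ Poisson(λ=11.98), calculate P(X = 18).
0.025295

We have X ~ Poisson(λ=11.98).

For a Poisson distribution, the PMF gives us the probability of each outcome.

Using the PMF formula:
P(X = 18) = 0.025295

Rounded to 4 decimal places: 0.0253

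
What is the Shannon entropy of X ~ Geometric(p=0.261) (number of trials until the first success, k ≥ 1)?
2.1996 nats

We have X ~ Geometric(p=0.261) (number of trials until the first success, k ≥ 1).

The Shannon entropy measures the uncertainty or information content of the distribution.

For a Geometric distribution with p=0.261 (number of trials until the first success, k ≥ 1):
H(X) = 2.1996 nats

(In bits, this would be 3.1734 bits.)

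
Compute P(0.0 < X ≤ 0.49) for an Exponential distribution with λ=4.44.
0.886460

We have X ~ Exponential(λ=4.44).

To find P(0.0 < X ≤ 0.49), we use:
P(0.0 < X ≤ 0.49) = P(X ≤ 0.49) - P(X ≤ 0.0)
                 = F(0.49) - F(0.0)
                 = 0.886460 - 0.000000
                 = 0.886460

So there's approximately a 88.6% chance that X falls in this range.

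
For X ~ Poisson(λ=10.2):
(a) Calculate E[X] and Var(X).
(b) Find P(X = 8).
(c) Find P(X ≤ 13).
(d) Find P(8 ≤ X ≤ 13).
(a) E[X] = 10.2000, Var(X) = 10.2000
(b) P(X = 8) = 0.108013
(c) P(X ≤ 13) = 0.849450
(d) P(8 ≤ X ≤ 13) = 0.646707

We have X ~ Poisson(λ=10.2).

(a) Moments:
E[X] = 10.2000
Var(X) = 10.2000
σ = √Var(X) = 3.1937

(b) Point probability using PMF:
P(X = 8) = 0.108013

(c) Cumulative probability using CDF:
P(X ≤ 13) = F(13) = 0.849450

(d) Range probability:
P(8 ≤ X ≤ 13) = P(X ≤ 13) - P(X ≤ 7)
                   = F(13) - F(7)
                   = 0.849450 - 0.202743
                   = 0.646707

This means approximately 64.7% of outcomes fall in the interval [8, 13].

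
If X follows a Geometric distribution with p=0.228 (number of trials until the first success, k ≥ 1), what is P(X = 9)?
0.028766

We have X ~ Geometric(p=0.228) (number of trials until the first success, k ≥ 1).

For a Geometric distribution, the PMF gives us the probability of each outcome.

Using the PMF formula:
P(X = 9) = 0.028766

Rounded to 4 decimal places: 0.0288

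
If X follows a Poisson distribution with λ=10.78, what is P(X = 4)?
0.011710

We have X ~ Poisson(λ=10.78).

For a Poisson distribution, the PMF gives us the probability of each outcome.

Using the PMF formula:
P(X = 4) = 0.011710

Rounded to 4 decimal places: 0.0117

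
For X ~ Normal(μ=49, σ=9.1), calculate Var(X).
82.8100

We have X ~ Normal(μ=49, σ=9.1).

For a Normal distribution with μ=49, σ=9.1:
Var(X) = 82.8100

The variance measures the spread of the distribution around the mean.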